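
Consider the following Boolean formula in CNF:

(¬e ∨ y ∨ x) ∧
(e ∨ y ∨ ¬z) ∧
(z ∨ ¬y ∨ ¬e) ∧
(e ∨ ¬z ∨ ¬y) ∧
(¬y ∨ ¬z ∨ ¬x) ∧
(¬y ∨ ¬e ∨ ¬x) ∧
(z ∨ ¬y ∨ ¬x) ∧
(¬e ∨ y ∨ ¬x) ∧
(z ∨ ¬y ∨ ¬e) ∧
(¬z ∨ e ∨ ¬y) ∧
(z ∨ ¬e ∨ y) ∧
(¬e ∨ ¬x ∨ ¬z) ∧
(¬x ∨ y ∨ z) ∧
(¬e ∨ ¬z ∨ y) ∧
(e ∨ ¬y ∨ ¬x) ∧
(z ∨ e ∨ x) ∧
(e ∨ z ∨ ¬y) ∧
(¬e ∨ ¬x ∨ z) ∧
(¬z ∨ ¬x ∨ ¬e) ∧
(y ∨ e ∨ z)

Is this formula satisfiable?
Yes

Yes, the formula is satisfiable.

One satisfying assignment is: e=True, x=False, z=True, y=True

Verification: With this assignment, all 20 clauses evaluate to true.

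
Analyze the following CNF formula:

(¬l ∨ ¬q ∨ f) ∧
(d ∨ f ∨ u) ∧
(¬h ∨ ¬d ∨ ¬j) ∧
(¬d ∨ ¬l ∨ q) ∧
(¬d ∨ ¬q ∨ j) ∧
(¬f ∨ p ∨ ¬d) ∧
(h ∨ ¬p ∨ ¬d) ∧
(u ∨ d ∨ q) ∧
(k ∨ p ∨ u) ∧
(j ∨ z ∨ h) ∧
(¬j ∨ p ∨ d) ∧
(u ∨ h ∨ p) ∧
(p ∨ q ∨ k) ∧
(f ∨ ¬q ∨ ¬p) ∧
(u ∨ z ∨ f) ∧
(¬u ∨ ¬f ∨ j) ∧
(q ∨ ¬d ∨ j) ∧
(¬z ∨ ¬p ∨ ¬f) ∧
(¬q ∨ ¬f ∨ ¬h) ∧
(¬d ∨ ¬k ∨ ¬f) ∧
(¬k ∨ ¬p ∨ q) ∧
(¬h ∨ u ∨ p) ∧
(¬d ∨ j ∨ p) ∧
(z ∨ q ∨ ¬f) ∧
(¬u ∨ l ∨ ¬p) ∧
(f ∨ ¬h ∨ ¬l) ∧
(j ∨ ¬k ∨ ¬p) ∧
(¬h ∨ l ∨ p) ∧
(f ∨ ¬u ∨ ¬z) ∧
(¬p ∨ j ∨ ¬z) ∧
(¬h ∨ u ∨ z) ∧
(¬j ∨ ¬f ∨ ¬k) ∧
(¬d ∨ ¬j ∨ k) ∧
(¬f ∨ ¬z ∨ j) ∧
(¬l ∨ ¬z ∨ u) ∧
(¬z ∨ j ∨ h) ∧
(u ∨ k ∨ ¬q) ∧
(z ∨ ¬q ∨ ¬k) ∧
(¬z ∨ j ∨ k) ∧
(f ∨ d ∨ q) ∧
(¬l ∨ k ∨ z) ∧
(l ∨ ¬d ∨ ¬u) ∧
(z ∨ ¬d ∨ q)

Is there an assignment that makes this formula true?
No

No, the formula is not satisfiable.

No assignment of truth values to the variables can make all 43 clauses true simultaneously.

The formula is UNSAT (unsatisfiable).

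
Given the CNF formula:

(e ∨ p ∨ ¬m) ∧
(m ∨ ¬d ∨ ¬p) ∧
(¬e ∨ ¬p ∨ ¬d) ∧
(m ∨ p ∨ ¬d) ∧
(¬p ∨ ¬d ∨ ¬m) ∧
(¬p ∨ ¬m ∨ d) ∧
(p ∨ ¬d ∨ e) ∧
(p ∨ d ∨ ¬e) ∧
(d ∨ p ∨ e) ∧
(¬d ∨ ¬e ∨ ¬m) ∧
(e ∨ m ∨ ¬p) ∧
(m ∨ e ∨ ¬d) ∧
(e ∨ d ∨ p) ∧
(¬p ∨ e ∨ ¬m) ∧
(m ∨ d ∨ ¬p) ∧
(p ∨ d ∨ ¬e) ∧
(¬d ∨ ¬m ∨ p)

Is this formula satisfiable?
No

No, the formula is not satisfiable.

No assignment of truth values to the variables can make all 17 clauses true simultaneously.

The formula is UNSAT (unsatisfiable).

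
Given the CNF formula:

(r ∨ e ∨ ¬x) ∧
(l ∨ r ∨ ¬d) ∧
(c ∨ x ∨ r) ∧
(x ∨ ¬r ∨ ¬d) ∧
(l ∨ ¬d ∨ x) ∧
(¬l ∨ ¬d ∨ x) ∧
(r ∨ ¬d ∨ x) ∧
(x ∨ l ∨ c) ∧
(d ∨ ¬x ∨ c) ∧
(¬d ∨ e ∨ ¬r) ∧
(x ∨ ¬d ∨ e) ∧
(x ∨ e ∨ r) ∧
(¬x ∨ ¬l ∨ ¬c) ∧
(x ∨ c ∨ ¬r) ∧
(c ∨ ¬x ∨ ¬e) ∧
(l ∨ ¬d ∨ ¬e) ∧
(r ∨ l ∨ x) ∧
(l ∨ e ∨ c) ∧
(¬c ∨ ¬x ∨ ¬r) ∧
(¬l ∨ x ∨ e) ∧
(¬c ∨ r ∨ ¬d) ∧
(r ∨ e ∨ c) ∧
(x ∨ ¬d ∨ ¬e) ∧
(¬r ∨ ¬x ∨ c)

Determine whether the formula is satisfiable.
Yes

Yes, the formula is satisfiable.

One satisfying assignment is: r=False, c=True, x=False, l=True, e=True, d=False

Verification: With this assignment, all 24 clauses evaluate to true.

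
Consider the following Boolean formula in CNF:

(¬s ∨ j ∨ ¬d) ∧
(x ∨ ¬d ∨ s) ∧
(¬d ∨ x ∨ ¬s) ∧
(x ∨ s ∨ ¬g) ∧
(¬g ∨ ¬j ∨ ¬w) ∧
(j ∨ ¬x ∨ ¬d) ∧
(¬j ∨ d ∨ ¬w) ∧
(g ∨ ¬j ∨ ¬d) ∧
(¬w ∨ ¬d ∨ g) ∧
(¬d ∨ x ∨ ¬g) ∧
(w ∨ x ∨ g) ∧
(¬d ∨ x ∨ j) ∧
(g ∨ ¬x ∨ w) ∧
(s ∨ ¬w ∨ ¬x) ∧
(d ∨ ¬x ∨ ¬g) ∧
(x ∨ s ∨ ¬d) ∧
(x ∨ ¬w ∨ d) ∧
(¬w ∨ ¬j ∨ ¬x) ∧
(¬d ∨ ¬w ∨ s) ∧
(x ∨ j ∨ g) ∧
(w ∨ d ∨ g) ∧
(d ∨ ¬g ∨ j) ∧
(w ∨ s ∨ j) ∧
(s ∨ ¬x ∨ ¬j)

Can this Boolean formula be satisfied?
Yes

Yes, the formula is satisfiable.

One satisfying assignment is: d=False, s=True, j=False, g=False, w=True, x=True

Verification: With this assignment, all 24 clauses evaluate to true.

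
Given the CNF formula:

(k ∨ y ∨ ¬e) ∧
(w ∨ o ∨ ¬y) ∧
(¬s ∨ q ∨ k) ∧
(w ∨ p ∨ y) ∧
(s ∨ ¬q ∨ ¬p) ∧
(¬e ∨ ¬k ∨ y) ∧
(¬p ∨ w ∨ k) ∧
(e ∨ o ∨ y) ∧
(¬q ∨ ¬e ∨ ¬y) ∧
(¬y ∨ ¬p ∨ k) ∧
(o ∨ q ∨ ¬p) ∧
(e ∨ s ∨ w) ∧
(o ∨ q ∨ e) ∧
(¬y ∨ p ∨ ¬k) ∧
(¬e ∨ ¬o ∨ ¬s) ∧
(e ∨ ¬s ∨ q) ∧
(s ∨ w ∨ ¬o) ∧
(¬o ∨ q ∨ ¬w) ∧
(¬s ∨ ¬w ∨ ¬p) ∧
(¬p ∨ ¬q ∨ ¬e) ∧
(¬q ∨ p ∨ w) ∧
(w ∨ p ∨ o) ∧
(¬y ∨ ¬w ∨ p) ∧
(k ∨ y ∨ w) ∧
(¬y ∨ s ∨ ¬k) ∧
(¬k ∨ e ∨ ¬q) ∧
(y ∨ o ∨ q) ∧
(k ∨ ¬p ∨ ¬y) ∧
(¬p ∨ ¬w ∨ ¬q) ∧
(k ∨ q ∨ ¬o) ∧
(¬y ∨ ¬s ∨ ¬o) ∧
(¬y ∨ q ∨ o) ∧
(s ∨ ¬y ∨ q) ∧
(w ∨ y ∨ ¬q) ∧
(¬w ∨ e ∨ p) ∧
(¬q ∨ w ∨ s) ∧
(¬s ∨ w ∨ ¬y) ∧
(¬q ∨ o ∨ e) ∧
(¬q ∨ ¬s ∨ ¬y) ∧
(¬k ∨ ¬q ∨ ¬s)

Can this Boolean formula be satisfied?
No

No, the formula is not satisfiable.

No assignment of truth values to the variables can make all 40 clauses true simultaneously.

The formula is UNSAT (unsatisfiable).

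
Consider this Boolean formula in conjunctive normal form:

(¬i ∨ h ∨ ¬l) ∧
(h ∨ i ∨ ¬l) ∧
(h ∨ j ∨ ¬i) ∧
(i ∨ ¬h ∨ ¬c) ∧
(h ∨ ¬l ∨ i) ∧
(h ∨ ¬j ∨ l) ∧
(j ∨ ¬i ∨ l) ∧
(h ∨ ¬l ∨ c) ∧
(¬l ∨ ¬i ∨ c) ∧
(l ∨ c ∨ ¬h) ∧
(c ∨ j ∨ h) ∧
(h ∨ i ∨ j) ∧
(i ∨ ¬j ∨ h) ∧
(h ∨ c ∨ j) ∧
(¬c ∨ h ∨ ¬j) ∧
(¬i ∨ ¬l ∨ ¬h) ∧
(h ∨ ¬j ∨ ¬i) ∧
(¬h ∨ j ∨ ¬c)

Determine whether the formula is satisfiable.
Yes

Yes, the formula is satisfiable.

One satisfying assignment is: l=True, i=False, h=True, c=False, j=False

Verification: With this assignment, all 18 clauses evaluate to true.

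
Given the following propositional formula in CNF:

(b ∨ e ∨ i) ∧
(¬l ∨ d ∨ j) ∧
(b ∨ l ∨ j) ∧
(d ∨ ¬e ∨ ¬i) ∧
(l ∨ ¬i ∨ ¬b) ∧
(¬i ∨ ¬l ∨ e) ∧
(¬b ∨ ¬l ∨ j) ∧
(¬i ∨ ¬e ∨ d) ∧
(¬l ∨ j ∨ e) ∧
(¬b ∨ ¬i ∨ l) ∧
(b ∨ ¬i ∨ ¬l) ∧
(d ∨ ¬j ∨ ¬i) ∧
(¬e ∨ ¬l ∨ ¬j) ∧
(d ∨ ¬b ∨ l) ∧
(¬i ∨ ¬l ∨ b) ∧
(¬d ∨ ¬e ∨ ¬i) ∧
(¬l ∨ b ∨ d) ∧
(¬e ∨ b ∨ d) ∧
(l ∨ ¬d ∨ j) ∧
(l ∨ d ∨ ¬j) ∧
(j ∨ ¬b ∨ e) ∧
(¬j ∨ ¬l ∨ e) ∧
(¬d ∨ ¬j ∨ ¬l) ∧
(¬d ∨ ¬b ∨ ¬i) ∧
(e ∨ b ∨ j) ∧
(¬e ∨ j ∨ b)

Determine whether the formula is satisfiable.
Yes

Yes, the formula is satisfiable.

One satisfying assignment is: j=True, l=False, b=False, e=True, i=False, d=True

Verification: With this assignment, all 26 clauses evaluate to true.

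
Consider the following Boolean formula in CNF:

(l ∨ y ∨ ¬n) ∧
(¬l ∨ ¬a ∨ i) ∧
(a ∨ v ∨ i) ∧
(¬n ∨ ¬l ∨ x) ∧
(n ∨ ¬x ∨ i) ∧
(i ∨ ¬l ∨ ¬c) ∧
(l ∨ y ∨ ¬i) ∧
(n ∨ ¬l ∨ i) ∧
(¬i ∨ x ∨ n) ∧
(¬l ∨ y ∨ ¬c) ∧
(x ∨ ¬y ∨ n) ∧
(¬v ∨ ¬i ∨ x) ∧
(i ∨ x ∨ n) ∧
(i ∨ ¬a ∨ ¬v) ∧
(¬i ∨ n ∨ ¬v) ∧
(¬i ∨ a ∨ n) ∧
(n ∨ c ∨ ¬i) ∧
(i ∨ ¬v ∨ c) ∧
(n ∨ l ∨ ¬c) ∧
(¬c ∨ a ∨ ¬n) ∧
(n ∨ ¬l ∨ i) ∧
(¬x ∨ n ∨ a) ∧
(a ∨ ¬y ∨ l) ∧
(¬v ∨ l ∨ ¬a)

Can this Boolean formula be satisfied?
Yes

Yes, the formula is satisfiable.

One satisfying assignment is: a=True, v=False, y=True, l=False, c=False, n=True, i=False, x=False

Verification: With this assignment, all 24 clauses evaluate to true.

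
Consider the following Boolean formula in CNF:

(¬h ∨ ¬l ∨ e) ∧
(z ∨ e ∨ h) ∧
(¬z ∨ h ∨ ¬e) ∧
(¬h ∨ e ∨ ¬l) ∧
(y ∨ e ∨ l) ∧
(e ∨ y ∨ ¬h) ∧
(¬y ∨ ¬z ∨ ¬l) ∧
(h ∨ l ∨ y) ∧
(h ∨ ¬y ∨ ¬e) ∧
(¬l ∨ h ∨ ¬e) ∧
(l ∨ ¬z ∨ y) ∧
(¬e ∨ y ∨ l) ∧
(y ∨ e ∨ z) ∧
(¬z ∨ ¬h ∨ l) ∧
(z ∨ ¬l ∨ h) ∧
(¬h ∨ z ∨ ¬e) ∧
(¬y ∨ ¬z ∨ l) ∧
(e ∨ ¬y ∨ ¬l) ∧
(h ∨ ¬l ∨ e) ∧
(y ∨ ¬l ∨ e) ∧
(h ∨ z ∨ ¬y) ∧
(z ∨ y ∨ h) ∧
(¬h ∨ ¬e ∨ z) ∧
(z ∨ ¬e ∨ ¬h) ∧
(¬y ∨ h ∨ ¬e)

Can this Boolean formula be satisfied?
Yes

Yes, the formula is satisfiable.

One satisfying assignment is: l=False, z=False, h=True, e=False, y=True

Verification: With this assignment, all 25 clauses evaluate to true.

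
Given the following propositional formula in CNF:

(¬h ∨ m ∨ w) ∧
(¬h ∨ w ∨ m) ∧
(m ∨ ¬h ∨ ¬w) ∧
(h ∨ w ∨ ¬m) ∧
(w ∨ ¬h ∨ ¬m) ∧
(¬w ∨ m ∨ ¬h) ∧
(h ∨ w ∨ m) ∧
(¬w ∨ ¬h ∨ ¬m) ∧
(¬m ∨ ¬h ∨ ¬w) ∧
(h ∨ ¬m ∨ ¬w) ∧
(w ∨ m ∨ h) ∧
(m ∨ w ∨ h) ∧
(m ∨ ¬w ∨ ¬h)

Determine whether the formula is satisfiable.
Yes

Yes, the formula is satisfiable.

One satisfying assignment is: h=False, w=True, m=False

Verification: With this assignment, all 13 clauses evaluate to true.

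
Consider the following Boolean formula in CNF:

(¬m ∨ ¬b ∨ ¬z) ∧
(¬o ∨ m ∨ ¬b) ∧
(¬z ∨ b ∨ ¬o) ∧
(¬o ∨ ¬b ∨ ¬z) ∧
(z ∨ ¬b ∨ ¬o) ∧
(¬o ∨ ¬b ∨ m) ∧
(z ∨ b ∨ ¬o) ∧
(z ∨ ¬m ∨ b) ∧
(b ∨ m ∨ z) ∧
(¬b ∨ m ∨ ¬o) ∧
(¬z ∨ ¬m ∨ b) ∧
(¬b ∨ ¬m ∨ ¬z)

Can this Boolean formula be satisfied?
Yes

Yes, the formula is satisfiable.

One satisfying assignment is: m=False, b=False, z=True, o=False

Verification: With this assignment, all 12 clauses evaluate to true.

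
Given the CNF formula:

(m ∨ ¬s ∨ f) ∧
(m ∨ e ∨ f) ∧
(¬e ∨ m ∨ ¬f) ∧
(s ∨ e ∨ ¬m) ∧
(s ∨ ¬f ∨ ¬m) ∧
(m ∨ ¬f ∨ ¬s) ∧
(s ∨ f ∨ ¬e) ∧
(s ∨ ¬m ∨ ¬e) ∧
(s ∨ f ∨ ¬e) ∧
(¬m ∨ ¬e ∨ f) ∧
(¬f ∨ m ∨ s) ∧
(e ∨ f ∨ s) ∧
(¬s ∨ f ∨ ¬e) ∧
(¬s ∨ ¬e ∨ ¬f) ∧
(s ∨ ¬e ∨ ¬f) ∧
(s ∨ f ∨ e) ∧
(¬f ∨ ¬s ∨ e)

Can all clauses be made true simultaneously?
Yes

Yes, the formula is satisfiable.

One satisfying assignment is: e=False, s=True, f=False, m=True

Verification: With this assignment, all 17 clauses evaluate to true.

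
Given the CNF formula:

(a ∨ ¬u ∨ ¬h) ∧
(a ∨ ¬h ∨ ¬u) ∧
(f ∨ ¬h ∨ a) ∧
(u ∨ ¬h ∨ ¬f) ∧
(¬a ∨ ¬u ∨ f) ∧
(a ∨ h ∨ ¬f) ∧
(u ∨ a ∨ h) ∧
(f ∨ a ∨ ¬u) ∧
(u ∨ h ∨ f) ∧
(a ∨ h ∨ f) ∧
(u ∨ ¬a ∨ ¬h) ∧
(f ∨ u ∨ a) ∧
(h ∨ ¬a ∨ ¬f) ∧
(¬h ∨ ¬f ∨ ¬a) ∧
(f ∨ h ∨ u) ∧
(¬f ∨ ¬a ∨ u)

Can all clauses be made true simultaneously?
No

No, the formula is not satisfiable.

No assignment of truth values to the variables can make all 16 clauses true simultaneously.

The formula is UNSAT (unsatisfiable).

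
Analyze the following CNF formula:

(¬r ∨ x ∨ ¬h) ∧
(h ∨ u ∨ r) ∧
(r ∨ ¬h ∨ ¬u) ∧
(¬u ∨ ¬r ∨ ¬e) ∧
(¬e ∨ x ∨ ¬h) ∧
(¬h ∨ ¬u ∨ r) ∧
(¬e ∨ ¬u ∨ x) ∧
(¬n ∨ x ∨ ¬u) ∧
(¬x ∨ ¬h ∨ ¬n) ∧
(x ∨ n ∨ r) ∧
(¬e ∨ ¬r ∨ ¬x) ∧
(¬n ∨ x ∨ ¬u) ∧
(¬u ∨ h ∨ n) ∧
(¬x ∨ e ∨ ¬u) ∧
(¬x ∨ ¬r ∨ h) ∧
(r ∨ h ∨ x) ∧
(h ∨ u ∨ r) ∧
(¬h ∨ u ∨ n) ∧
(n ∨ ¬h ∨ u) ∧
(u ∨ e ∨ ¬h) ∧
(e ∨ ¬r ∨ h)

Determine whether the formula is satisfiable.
Yes

Yes, the formula is satisfiable.

One satisfying assignment is: u=True, h=False, x=True, n=True, e=True, r=False

Verification: With this assignment, all 21 clauses evaluate to true.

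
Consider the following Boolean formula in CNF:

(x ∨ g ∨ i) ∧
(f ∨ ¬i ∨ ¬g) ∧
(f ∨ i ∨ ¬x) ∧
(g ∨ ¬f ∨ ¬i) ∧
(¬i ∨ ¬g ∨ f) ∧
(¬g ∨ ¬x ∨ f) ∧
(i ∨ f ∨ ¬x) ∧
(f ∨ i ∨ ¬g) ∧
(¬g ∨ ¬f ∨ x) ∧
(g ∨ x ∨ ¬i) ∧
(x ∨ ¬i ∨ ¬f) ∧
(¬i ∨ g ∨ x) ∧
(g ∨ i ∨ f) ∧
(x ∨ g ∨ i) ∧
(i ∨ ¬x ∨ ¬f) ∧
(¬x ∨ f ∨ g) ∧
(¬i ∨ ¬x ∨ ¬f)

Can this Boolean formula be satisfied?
No

No, the formula is not satisfiable.

No assignment of truth values to the variables can make all 17 clauses true simultaneously.

The formula is UNSAT (unsatisfiable).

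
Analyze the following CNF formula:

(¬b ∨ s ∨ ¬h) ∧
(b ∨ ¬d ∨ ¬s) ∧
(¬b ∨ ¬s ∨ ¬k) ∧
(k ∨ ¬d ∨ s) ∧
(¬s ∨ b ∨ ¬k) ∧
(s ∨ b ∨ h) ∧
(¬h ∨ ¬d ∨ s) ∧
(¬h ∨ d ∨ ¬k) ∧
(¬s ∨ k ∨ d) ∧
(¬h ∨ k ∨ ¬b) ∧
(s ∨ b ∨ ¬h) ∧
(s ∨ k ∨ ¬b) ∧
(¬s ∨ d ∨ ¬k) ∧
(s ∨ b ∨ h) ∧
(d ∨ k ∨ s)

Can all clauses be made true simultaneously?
Yes

Yes, the formula is satisfiable.

One satisfying assignment is: b=True, d=False, h=False, s=False, k=True

Verification: With this assignment, all 15 clauses evaluate to true.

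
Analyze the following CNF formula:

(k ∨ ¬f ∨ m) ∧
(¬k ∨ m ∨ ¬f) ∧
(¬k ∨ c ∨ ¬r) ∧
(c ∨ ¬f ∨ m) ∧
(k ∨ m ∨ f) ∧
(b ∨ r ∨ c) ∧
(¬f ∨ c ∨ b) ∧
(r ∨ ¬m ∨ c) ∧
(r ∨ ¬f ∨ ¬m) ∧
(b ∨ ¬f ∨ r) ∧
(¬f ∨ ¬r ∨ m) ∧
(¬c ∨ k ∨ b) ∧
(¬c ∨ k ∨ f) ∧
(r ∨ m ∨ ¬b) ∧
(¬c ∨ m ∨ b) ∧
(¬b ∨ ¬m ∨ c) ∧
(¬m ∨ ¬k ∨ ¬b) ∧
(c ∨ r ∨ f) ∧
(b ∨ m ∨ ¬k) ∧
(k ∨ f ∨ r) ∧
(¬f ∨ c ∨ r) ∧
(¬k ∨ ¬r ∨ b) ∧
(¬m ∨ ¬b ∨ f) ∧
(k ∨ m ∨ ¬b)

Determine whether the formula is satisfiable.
Yes

Yes, the formula is satisfiable.

One satisfying assignment is: c=True, f=False, k=True, r=False, m=True, b=False

Verification: With this assignment, all 24 clauses evaluate to true.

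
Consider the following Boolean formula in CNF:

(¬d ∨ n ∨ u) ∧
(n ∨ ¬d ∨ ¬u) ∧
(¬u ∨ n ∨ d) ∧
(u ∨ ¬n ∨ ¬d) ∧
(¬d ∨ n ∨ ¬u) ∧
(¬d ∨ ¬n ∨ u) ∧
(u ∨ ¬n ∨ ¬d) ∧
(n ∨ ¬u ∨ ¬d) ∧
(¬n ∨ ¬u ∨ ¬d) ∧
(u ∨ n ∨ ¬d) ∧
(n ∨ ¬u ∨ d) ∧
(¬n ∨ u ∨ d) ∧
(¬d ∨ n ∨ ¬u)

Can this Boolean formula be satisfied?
Yes

Yes, the formula is satisfiable.

One satisfying assignment is: u=False, n=False, d=False

Verification: With this assignment, all 13 clauses evaluate to true.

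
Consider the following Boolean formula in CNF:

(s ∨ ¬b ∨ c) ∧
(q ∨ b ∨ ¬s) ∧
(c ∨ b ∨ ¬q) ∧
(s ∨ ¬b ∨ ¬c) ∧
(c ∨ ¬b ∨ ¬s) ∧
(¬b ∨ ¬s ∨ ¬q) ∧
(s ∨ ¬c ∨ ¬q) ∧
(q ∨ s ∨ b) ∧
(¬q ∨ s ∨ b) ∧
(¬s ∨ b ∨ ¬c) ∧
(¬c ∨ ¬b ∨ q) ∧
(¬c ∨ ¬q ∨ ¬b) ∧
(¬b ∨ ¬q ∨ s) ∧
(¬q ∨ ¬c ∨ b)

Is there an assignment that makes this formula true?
No

No, the formula is not satisfiable.

No assignment of truth values to the variables can make all 14 clauses true simultaneously.

The formula is UNSAT (unsatisfiable).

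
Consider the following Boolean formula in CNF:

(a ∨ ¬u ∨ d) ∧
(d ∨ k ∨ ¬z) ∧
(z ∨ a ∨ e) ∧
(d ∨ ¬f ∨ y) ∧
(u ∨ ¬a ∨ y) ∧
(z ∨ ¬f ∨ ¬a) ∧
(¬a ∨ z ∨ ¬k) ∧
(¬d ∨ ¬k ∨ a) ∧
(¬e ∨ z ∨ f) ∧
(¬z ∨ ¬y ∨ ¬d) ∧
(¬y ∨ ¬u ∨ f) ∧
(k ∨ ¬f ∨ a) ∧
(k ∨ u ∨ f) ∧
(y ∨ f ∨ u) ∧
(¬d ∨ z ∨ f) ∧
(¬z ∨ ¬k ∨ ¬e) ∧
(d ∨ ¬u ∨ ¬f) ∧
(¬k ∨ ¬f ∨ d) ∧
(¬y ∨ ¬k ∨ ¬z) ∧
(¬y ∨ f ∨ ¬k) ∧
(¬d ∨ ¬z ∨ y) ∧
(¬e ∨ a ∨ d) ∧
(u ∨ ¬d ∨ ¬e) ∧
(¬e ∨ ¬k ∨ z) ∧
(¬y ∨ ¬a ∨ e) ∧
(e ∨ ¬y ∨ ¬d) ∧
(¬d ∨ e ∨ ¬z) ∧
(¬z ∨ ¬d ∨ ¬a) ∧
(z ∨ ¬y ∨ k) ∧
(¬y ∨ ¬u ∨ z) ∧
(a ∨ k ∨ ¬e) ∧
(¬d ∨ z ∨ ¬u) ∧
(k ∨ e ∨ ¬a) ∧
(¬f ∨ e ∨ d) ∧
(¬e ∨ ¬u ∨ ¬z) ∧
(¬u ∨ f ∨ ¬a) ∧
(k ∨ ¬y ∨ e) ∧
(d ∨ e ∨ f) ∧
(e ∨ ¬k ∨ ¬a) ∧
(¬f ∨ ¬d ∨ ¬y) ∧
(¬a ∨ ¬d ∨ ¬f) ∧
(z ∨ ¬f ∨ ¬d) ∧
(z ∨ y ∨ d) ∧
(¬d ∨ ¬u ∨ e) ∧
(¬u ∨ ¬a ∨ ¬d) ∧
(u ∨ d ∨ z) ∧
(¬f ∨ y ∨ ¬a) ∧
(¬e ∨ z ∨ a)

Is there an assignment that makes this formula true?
No

No, the formula is not satisfiable.

No assignment of truth values to the variables can make all 48 clauses true simultaneously.

The formula is UNSAT (unsatisfiable).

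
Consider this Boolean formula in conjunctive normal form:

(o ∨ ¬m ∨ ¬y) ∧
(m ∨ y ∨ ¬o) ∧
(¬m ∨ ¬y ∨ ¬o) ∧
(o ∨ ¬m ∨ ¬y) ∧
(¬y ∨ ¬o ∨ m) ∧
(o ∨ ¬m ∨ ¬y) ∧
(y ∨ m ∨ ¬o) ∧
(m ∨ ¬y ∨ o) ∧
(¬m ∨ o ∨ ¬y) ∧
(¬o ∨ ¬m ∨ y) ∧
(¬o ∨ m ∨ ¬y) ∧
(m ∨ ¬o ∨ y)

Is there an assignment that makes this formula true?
Yes

Yes, the formula is satisfiable.

One satisfying assignment is: y=False, o=False, m=False

Verification: With this assignment, all 12 clauses evaluate to true.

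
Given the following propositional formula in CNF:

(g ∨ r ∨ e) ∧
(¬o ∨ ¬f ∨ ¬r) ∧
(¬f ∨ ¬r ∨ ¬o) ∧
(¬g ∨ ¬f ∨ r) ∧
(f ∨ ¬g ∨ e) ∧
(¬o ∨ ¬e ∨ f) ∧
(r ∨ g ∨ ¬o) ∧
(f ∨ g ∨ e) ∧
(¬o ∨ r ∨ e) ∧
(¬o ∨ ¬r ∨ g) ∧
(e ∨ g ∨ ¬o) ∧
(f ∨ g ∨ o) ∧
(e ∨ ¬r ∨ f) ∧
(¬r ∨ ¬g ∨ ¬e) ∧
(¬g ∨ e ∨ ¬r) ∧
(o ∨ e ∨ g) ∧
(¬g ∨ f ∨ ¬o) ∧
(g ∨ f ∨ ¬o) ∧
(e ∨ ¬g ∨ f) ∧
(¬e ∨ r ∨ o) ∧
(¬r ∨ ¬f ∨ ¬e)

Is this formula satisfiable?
No

No, the formula is not satisfiable.

No assignment of truth values to the variables can make all 21 clauses true simultaneously.

The formula is UNSAT (unsatisfiable).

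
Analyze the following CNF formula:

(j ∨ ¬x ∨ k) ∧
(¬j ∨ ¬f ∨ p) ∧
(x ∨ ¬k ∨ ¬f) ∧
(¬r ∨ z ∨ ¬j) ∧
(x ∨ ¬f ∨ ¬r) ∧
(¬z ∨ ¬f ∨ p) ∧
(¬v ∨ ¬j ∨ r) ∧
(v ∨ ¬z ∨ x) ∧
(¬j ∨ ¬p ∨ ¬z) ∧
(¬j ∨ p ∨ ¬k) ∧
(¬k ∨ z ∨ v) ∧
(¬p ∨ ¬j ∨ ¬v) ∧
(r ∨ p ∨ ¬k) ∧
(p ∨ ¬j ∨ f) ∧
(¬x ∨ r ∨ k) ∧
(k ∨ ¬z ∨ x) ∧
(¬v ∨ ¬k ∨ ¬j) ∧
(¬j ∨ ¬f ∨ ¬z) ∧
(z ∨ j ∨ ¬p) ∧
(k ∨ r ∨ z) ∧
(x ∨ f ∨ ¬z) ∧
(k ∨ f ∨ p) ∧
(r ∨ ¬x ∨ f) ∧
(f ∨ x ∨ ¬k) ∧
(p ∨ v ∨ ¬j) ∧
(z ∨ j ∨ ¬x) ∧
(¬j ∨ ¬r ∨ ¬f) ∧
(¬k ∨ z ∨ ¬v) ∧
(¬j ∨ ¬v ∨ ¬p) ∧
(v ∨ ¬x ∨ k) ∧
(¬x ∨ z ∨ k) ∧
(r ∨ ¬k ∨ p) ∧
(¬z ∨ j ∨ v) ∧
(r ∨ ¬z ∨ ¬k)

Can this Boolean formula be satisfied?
Yes

Yes, the formula is satisfiable.

One satisfying assignment is: r=True, j=False, f=False, p=False, v=True, k=True, z=True, x=True

Verification: With this assignment, all 34 clauses evaluate to true.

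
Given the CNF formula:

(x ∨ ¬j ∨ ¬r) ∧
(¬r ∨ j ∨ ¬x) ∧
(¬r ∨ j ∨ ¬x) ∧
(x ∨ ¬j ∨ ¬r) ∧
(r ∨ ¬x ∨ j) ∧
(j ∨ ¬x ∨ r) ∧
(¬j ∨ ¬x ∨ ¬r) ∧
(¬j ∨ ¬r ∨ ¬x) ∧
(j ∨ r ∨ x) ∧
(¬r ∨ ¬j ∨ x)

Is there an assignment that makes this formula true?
Yes

Yes, the formula is satisfiable.

One satisfying assignment is: r=False, j=True, x=False

Verification: With this assignment, all 10 clauses evaluate to true.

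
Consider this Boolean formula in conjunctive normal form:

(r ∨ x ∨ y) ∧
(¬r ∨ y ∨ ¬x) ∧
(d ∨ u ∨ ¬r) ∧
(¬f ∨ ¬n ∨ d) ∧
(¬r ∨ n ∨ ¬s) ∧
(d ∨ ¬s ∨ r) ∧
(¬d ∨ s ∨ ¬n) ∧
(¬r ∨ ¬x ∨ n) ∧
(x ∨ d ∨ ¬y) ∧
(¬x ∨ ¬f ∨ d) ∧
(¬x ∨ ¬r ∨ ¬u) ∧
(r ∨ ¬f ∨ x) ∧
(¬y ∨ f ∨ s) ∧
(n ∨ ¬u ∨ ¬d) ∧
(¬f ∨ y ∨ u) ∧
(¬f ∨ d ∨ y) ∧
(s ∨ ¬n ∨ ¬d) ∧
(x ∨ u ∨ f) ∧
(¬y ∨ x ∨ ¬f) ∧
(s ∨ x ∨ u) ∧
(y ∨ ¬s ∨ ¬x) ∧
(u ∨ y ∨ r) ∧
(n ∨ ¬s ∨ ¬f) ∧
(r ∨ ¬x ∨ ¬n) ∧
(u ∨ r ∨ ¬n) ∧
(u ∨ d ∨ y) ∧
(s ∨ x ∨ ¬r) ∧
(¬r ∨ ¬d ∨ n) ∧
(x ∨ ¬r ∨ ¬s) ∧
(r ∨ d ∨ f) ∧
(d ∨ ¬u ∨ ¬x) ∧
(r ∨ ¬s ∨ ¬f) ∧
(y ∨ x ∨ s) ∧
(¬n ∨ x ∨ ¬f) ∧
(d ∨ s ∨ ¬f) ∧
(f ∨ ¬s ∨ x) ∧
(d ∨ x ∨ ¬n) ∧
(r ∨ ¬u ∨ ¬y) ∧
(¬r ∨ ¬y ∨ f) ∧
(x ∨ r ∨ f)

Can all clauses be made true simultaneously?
Yes

Yes, the formula is satisfiable.

One satisfying assignment is: y=True, f=True, n=False, d=True, u=False, s=False, x=True, r=False

Verification: With this assignment, all 40 clauses evaluate to true.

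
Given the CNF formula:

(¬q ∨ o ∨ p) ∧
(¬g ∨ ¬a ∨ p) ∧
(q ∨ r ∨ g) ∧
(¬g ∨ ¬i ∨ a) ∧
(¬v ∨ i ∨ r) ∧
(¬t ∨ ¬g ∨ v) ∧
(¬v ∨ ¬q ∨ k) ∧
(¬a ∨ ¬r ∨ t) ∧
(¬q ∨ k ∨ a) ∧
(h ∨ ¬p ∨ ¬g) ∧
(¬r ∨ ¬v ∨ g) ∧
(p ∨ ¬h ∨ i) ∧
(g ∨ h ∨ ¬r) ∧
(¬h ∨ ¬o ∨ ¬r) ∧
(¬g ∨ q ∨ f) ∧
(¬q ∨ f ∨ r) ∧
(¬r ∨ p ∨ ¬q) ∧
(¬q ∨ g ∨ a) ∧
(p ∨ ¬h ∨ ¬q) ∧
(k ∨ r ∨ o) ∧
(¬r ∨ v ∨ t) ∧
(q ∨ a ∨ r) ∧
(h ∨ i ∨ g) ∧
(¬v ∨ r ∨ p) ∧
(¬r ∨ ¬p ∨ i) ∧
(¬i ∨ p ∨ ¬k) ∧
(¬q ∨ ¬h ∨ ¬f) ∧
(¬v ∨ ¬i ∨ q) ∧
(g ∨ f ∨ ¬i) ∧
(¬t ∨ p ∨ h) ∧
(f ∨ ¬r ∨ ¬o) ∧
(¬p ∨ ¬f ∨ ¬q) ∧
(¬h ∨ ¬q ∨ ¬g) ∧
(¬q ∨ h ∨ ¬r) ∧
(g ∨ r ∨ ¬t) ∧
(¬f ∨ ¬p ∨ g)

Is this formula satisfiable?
Yes

Yes, the formula is satisfiable.

One satisfying assignment is: r=True, k=False, t=True, g=False, o=False, a=False, h=True, p=False, v=False, q=False, f=True, i=True

Verification: With this assignment, all 36 clauses evaluate to true.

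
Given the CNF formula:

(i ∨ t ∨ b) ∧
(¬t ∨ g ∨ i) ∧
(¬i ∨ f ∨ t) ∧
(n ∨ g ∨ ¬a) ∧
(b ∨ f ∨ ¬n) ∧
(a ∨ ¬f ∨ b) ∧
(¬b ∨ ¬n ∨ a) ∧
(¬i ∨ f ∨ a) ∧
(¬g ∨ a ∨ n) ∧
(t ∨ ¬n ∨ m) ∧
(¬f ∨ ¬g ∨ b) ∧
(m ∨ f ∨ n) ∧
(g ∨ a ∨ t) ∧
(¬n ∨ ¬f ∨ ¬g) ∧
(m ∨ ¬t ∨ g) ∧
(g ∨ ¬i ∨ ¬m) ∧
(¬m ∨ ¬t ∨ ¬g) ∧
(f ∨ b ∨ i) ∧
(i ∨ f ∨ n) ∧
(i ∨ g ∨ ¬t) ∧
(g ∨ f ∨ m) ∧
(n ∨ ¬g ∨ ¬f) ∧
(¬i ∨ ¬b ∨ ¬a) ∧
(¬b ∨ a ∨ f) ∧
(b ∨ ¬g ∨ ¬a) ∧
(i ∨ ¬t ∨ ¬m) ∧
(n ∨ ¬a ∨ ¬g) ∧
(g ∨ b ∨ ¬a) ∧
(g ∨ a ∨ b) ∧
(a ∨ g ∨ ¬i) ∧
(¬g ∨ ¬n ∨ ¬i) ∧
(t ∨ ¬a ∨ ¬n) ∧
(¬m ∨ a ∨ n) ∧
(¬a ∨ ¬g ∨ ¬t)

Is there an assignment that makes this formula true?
No

No, the formula is not satisfiable.

No assignment of truth values to the variables can make all 34 clauses true simultaneously.

The formula is UNSAT (unsatisfiable).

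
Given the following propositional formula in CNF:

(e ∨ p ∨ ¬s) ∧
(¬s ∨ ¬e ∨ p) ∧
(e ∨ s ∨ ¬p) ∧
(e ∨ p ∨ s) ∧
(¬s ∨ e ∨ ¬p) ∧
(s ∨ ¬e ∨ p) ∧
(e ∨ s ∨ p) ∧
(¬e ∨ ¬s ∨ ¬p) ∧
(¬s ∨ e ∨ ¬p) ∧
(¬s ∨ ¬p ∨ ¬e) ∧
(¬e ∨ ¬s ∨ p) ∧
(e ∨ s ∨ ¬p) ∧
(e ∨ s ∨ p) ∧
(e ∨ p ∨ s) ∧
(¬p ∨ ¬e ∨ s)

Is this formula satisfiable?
No

No, the formula is not satisfiable.

No assignment of truth values to the variables can make all 15 clauses true simultaneously.

The formula is UNSAT (unsatisfiable).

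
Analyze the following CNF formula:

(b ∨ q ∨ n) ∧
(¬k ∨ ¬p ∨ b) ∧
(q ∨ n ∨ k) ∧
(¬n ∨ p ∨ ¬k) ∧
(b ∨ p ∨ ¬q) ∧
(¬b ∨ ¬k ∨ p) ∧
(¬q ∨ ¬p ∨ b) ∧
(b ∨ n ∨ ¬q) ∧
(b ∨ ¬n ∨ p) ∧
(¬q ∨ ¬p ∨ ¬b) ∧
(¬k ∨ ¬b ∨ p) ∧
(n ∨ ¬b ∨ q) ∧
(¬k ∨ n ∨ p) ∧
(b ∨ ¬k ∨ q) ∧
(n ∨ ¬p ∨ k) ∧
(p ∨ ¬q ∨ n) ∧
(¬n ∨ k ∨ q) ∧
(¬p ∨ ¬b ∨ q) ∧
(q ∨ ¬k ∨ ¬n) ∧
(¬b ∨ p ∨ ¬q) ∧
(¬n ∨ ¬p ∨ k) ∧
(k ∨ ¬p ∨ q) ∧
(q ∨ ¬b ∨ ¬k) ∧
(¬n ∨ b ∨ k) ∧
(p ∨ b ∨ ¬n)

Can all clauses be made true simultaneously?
No

No, the formula is not satisfiable.

No assignment of truth values to the variables can make all 25 clauses true simultaneously.

The formula is UNSAT (unsatisfiable).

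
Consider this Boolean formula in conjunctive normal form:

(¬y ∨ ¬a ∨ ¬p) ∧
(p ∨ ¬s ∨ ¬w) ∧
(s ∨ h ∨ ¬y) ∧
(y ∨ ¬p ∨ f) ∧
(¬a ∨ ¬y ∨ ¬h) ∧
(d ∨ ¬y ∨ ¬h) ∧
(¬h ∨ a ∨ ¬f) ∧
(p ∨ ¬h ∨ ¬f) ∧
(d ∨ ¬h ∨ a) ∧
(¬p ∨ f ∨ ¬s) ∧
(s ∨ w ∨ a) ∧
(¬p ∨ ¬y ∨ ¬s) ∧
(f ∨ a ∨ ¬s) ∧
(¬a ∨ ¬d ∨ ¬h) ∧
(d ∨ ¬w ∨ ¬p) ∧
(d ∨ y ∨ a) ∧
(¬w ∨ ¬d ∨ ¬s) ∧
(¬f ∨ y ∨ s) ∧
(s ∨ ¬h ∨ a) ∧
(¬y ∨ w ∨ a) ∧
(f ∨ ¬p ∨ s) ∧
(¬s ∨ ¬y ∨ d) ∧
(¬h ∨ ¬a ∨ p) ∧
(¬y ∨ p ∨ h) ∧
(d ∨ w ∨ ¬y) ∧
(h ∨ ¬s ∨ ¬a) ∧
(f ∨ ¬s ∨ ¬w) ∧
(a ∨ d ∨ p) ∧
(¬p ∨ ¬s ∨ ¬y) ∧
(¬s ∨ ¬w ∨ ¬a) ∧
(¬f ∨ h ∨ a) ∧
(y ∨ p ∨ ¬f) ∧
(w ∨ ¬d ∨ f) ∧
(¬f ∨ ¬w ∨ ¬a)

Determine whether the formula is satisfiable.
Yes

Yes, the formula is satisfiable.

One satisfying assignment is: d=False, s=False, a=True, h=False, w=False, y=False, f=False, p=False

Verification: With this assignment, all 34 clauses evaluate to true.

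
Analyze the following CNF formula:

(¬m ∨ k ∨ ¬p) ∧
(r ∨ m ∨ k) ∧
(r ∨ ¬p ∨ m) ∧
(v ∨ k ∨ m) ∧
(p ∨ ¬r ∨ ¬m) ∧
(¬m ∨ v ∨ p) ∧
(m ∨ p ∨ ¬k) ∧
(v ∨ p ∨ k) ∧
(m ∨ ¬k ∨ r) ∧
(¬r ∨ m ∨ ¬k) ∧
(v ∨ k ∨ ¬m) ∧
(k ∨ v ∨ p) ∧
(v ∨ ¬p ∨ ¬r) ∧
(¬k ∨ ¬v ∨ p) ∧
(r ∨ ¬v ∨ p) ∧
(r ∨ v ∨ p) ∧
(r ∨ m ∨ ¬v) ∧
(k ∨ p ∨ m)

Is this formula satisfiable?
Yes

Yes, the formula is satisfiable.

One satisfying assignment is: m=False, k=False, r=True, v=True, p=True

Verification: With this assignment, all 18 clauses evaluate to true.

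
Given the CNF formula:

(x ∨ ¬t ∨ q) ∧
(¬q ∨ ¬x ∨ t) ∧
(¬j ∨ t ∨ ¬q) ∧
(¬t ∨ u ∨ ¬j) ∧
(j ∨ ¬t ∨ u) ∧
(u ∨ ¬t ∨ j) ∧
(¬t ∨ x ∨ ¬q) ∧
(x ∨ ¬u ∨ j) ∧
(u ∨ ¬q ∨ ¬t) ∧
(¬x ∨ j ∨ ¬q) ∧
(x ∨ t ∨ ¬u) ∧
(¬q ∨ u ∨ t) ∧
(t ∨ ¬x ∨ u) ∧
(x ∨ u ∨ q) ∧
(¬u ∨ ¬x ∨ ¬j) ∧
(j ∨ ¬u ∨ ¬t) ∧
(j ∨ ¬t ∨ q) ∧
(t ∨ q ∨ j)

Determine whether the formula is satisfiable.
No

No, the formula is not satisfiable.

No assignment of truth values to the variables can make all 18 clauses true simultaneously.

The formula is UNSAT (unsatisfiable).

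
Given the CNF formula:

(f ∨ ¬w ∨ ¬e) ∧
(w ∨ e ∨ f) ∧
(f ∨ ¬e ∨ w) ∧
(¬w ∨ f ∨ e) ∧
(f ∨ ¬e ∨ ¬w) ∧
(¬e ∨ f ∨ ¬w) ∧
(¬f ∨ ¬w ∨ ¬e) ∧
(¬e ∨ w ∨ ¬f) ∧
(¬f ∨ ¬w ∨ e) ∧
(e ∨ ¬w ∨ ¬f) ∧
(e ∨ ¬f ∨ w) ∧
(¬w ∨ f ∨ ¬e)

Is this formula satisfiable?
No

No, the formula is not satisfiable.

No assignment of truth values to the variables can make all 12 clauses true simultaneously.

The formula is UNSAT (unsatisfiable).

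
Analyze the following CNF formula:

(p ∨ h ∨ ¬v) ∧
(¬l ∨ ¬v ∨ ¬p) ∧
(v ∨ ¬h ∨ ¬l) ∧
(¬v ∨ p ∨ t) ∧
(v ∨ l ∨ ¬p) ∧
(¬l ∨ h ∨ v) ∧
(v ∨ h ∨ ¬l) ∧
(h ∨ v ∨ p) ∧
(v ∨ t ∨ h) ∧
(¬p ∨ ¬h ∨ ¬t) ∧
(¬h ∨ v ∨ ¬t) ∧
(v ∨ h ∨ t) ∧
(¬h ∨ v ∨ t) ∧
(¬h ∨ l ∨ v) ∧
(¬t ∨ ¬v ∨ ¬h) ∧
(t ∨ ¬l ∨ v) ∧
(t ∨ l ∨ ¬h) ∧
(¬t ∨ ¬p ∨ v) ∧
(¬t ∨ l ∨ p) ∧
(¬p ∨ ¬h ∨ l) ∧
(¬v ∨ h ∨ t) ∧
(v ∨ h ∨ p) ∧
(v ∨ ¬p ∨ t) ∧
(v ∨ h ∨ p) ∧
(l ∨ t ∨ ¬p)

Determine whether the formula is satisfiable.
Yes

Yes, the formula is satisfiable.

One satisfying assignment is: v=True, p=True, l=False, h=False, t=True

Verification: With this assignment, all 25 clauses evaluate to true.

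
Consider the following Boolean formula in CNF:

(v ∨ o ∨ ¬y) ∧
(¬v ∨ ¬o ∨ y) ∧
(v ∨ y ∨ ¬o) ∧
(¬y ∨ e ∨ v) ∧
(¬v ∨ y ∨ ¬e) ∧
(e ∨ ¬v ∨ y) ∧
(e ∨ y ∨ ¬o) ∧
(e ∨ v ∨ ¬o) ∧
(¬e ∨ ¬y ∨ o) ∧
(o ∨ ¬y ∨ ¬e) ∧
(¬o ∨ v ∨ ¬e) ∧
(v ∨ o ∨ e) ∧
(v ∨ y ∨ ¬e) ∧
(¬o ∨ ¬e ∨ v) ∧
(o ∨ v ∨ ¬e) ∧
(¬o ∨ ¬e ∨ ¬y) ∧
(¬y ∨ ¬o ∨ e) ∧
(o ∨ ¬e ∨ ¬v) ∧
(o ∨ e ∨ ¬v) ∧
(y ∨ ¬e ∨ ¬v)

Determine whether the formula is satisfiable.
No

No, the formula is not satisfiable.

No assignment of truth values to the variables can make all 20 clauses true simultaneously.

The formula is UNSAT (unsatisfiable).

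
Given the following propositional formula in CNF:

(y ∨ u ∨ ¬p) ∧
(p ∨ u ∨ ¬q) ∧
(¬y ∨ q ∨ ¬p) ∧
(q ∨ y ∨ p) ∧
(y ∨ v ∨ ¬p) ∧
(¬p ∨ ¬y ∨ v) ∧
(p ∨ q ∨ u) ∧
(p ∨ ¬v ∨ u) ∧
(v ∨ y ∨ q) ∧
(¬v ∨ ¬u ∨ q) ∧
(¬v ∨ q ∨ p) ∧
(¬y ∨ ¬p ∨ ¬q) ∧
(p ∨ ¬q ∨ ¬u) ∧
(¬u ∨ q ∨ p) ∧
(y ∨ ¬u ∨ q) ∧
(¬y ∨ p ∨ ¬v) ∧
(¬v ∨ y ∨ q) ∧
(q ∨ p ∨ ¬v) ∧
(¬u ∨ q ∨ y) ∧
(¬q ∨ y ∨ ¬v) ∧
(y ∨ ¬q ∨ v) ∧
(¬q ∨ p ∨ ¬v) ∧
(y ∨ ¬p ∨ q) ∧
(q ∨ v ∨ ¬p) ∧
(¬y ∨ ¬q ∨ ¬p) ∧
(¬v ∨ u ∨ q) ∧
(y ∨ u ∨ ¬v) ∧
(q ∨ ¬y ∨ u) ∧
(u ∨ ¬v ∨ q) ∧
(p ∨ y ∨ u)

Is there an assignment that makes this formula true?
No

No, the formula is not satisfiable.

No assignment of truth values to the variables can make all 30 clauses true simultaneously.

The formula is UNSAT (unsatisfiable).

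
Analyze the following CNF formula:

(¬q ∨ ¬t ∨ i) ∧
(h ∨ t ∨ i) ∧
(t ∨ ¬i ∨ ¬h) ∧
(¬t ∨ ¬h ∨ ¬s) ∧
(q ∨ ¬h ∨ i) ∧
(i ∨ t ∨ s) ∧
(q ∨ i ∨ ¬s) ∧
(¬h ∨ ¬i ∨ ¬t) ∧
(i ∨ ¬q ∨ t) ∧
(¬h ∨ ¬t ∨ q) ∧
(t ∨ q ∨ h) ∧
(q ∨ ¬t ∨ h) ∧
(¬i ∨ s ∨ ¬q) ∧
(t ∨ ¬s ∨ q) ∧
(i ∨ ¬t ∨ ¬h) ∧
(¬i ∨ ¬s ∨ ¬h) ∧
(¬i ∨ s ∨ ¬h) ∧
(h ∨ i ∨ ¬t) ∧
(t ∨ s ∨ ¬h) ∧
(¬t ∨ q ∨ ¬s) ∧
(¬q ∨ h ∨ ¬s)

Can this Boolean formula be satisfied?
No

No, the formula is not satisfiable.

No assignment of truth values to the variables can make all 21 clauses true simultaneously.

The formula is UNSAT (unsatisfiable).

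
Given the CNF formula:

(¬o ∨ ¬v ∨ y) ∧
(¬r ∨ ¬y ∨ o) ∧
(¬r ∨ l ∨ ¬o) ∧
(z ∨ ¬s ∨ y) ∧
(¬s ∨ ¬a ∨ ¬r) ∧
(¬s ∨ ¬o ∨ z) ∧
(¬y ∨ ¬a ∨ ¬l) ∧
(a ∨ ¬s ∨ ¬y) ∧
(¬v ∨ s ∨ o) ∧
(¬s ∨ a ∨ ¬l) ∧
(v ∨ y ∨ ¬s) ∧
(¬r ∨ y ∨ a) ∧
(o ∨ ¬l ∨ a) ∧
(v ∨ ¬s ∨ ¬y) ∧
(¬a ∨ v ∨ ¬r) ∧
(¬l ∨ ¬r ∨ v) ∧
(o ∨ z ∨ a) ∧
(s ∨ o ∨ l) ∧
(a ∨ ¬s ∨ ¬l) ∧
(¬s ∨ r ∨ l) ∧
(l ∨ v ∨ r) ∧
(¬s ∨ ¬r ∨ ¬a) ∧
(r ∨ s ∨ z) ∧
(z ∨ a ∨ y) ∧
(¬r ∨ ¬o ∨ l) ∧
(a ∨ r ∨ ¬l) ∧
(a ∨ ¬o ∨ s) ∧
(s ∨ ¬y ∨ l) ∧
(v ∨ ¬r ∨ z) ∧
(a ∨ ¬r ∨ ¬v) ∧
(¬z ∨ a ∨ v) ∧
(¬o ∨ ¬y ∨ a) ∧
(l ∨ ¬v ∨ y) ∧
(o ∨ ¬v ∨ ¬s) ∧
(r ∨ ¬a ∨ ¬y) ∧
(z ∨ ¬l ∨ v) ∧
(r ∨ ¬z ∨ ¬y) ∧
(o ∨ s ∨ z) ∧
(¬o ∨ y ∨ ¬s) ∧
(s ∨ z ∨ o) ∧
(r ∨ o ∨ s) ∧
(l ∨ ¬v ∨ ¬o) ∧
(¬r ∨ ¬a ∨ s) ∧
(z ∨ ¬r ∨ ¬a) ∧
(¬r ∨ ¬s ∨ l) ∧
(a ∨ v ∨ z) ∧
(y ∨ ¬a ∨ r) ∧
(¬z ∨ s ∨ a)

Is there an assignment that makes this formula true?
No

No, the formula is not satisfiable.

No assignment of truth values to the variables can make all 48 clauses true simultaneously.

The formula is UNSAT (unsatisfiable).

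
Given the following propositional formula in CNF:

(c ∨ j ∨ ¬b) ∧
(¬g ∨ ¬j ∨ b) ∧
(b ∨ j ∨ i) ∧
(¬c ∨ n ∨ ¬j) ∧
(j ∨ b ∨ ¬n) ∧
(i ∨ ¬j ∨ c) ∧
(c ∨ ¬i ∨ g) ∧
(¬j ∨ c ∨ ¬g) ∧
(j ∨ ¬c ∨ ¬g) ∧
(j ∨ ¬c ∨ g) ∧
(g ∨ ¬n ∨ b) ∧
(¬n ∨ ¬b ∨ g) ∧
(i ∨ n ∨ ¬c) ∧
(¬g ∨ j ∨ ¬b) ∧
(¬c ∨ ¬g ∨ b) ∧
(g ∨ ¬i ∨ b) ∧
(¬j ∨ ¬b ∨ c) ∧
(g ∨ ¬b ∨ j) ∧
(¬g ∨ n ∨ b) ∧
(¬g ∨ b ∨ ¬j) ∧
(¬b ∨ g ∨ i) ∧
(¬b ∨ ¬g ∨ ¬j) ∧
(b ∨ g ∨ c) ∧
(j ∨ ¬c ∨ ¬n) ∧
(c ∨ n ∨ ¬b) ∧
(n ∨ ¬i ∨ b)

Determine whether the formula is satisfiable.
No

No, the formula is not satisfiable.

No assignment of truth values to the variables can make all 26 clauses true simultaneously.

The formula is UNSAT (unsatisfiable).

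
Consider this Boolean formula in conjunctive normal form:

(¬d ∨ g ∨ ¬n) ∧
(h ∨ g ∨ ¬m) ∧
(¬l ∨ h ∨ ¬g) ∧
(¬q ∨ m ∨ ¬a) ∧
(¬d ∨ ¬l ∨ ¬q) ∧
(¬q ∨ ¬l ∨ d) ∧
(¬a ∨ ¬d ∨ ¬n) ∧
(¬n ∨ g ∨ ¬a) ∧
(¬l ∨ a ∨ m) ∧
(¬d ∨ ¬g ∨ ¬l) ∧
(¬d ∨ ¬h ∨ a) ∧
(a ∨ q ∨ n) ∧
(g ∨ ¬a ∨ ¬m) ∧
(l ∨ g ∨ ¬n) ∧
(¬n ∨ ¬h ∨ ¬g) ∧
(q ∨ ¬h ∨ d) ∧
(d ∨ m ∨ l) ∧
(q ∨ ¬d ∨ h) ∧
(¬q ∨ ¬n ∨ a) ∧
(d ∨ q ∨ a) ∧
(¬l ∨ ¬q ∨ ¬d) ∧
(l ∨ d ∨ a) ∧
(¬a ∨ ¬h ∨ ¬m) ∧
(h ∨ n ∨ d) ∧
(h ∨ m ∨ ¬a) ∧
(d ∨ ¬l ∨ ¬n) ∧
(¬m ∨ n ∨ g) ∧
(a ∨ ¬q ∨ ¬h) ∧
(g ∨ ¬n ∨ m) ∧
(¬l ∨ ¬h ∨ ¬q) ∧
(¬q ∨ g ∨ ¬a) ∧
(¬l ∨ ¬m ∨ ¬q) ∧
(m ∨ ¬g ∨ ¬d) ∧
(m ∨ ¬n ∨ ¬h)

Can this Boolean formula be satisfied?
Yes

Yes, the formula is satisfiable.

One satisfying assignment is: q=False, h=True, a=True, n=False, m=False, d=True, g=False, l=False

Verification: With this assignment, all 34 clauses evaluate to true.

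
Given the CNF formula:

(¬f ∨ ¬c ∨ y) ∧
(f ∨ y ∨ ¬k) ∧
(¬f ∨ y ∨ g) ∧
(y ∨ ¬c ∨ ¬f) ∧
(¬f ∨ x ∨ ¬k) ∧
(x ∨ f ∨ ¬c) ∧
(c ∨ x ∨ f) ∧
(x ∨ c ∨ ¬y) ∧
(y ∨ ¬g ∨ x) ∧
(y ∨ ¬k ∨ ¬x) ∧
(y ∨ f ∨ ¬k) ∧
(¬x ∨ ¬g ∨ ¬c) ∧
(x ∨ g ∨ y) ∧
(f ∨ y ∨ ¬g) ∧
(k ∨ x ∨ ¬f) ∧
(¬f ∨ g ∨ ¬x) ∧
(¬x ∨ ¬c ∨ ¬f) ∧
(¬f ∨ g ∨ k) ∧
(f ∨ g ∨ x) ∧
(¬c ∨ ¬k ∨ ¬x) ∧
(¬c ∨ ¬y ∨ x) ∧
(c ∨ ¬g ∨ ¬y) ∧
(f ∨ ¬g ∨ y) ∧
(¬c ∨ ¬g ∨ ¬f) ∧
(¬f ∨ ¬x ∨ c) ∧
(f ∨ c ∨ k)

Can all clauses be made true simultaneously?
Yes

Yes, the formula is satisfiable.

One satisfying assignment is: x=True, k=True, y=True, f=False, c=False, g=False

Verification: With this assignment, all 26 clauses evaluate to true.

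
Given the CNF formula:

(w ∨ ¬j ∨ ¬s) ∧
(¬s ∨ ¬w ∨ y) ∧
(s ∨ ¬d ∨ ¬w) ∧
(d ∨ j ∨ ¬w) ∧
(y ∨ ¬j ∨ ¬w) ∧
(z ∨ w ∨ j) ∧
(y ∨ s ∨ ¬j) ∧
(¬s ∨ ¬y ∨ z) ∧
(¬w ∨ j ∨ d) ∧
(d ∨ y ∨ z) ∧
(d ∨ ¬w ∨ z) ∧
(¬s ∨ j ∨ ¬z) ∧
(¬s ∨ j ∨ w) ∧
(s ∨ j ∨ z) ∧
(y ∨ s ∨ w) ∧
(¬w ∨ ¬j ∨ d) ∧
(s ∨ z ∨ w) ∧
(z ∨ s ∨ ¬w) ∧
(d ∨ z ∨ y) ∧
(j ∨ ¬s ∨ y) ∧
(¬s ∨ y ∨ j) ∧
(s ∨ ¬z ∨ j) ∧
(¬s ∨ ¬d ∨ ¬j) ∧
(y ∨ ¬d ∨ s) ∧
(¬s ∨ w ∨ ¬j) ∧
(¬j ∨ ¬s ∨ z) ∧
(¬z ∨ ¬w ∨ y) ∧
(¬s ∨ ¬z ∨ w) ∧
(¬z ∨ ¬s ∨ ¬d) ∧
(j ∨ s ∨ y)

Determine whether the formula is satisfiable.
Yes

Yes, the formula is satisfiable.

One satisfying assignment is: j=True, w=False, z=True, y=True, s=False, d=False

Verification: With this assignment, all 30 clauses evaluate to true.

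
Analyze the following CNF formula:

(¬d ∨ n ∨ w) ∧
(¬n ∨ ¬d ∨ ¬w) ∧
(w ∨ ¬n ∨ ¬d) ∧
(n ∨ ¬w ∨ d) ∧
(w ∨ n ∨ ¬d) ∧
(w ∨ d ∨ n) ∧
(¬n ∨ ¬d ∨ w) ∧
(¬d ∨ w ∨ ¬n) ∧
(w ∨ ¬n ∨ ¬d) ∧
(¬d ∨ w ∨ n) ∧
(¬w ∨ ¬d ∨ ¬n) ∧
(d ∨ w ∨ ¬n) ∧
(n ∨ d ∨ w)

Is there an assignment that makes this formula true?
Yes

Yes, the formula is satisfiable.

One satisfying assignment is: d=True, w=True, n=False

Verification: With this assignment, all 13 clauses evaluate to true.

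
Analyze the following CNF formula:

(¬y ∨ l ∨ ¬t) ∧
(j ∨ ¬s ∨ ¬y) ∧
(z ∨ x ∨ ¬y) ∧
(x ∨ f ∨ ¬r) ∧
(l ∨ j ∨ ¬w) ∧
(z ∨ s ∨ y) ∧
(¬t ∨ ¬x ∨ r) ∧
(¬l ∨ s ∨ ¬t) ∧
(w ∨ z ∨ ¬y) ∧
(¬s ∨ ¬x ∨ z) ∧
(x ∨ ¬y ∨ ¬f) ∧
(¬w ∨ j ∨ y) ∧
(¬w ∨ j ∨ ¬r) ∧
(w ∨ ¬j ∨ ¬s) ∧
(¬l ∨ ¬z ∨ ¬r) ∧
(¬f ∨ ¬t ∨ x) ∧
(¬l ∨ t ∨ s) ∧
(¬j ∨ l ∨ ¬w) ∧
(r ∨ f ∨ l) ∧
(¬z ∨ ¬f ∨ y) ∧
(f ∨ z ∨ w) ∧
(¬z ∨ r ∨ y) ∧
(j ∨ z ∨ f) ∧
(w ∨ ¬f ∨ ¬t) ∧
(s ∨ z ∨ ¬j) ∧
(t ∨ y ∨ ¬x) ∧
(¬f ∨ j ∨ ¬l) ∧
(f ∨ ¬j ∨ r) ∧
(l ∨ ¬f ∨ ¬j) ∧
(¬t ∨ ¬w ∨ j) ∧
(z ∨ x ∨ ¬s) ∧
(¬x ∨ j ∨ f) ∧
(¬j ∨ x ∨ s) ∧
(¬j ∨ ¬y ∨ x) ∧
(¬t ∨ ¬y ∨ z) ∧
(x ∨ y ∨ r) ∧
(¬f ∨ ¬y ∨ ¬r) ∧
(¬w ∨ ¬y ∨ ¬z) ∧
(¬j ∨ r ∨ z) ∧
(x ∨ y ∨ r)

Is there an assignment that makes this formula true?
Yes

Yes, the formula is satisfiable.

One satisfying assignment is: y=True, j=False, s=False, z=True, l=False, x=True, t=False, w=False, f=True, r=False

Verification: With this assignment, all 40 clauses evaluate to true.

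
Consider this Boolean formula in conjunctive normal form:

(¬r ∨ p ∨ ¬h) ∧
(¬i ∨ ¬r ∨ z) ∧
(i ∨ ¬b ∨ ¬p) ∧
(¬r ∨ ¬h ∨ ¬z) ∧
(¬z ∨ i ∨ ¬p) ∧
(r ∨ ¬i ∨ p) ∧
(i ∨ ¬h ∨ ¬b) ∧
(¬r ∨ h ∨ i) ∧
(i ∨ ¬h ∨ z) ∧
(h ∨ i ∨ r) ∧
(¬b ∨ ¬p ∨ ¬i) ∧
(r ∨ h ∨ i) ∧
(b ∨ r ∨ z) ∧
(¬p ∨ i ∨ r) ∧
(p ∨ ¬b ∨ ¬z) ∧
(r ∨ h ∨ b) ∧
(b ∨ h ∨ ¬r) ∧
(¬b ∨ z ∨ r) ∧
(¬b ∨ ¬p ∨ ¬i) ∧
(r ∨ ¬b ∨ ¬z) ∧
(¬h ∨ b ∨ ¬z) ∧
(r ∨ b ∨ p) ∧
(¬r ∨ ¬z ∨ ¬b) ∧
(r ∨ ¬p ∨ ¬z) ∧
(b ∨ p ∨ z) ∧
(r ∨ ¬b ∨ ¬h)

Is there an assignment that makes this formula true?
No

No, the formula is not satisfiable.

No assignment of truth values to the variables can make all 26 clauses true simultaneously.

The formula is UNSAT (unsatisfiable).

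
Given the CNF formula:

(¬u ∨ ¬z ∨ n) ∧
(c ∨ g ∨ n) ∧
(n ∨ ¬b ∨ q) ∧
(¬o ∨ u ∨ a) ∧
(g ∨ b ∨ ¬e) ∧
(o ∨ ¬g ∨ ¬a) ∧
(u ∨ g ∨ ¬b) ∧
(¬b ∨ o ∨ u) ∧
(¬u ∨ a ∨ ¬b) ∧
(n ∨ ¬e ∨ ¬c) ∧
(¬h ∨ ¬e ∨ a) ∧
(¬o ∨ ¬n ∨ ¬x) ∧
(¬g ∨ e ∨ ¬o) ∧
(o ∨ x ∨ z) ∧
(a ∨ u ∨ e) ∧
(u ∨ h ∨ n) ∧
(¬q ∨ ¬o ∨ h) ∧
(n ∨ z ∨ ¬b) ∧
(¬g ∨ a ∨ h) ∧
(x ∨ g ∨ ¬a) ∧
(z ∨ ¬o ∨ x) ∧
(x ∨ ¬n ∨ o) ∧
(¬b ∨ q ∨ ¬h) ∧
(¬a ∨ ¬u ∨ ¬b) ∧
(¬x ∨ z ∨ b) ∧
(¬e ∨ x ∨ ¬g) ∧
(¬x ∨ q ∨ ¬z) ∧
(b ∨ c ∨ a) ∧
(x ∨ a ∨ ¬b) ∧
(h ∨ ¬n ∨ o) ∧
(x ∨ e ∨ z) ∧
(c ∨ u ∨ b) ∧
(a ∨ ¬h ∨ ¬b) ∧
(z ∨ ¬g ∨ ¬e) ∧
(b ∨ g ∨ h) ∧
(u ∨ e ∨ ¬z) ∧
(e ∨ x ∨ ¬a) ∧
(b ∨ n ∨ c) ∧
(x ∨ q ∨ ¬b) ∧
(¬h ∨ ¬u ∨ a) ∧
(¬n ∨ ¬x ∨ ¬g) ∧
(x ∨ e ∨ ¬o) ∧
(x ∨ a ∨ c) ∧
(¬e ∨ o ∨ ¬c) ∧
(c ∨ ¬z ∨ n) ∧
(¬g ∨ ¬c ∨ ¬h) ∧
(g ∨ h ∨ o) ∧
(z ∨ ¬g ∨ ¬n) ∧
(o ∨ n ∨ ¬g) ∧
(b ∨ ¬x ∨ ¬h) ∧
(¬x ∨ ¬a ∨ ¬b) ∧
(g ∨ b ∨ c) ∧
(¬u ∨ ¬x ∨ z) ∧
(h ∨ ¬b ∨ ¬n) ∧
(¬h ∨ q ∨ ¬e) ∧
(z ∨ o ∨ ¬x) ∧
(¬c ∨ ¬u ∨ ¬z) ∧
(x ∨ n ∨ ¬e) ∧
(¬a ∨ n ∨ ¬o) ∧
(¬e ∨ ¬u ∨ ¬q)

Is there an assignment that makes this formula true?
No

No, the formula is not satisfiable.

No assignment of truth values to the variables can make all 60 clauses true simultaneously.

The formula is UNSAT (unsatisfiable).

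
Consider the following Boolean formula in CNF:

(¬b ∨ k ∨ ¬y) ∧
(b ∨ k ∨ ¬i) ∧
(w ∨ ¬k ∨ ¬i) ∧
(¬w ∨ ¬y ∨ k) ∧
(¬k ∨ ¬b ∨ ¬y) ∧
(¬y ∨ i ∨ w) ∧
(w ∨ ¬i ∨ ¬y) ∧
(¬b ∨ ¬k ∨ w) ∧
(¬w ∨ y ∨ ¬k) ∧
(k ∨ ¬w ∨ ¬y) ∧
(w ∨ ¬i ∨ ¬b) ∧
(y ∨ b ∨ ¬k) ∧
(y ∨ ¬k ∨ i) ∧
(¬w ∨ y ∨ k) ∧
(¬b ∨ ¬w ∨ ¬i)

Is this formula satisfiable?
Yes

Yes, the formula is satisfiable.

One satisfying assignment is: i=False, y=False, k=False, w=False, b=False

Verification: With this assignment, all 15 clauses evaluate to true.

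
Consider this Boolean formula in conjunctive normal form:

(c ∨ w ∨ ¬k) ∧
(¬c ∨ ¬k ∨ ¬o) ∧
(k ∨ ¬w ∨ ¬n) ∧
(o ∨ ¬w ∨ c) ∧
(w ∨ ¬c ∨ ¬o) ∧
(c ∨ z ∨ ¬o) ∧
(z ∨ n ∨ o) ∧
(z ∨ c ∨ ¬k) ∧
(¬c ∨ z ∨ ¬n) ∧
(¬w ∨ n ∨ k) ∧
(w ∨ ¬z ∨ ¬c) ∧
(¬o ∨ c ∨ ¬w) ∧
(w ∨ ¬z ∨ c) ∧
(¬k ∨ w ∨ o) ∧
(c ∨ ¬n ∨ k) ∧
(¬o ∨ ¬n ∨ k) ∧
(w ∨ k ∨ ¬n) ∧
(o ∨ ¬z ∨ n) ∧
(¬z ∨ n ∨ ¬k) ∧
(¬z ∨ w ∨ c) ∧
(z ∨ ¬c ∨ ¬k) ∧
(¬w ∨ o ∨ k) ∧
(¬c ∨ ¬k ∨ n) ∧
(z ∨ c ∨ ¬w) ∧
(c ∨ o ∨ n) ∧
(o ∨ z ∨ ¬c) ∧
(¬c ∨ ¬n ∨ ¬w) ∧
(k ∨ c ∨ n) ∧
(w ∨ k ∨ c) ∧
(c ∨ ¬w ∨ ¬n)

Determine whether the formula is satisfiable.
No

No, the formula is not satisfiable.

No assignment of truth values to the variables can make all 30 clauses true simultaneously.

The formula is UNSAT (unsatisfiable).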